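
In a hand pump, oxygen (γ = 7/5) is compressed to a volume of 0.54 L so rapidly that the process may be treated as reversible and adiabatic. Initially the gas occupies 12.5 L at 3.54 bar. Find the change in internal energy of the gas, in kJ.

P₂ = P₁(V₁/V₂)^γ = 3.54×(12.5/0.54)^(7/5) = 288 bar.
For a reversible adiabat, W_by_gas = (P₁V₁ − P₂V₂)/(γ−1).
W_by = (354000×0.0125 − 2.88×10^7×0.00054) / (2/5) = -27810 J.
Q = 0 ⇒ ΔU = −W_by = 27810 J.

ΔU ≈ 27.8 kJ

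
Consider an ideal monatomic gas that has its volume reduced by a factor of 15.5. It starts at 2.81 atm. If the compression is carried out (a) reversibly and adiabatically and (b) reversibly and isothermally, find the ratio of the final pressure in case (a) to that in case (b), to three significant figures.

For a monatomic ideal gas γ = 5/3.
Isothermal: P_b = P₁(V₁/V₂) = 2.81×15.5.
Adiabatic: P_a = P₁(V₁/V₂)^γ = 2.81×15.5^(5/3).
P_a/P_b = (V₁/V₂)^(γ−1) = 15.5^(2/3) = 6.217.

P_adiabatic / P_isothermal ≈ 6.22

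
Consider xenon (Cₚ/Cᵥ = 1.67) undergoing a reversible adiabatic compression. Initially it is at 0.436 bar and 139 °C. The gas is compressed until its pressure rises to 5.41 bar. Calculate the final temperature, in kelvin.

T₂ ≈ 1130 K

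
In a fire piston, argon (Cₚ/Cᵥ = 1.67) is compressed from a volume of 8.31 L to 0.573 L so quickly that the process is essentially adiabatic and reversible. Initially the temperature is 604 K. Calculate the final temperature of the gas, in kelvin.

T₂ ≈ 3620 K

For a reversible adiabat TV^(γ−1) is constant, so T₂ = T₁ (V₁/V₂)^(γ−1).
T₂ = 604 × (8.31/0.573)^(0.67) = 3624 K.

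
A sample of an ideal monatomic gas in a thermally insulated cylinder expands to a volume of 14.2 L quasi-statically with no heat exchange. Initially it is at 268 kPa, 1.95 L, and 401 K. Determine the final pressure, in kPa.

P₂ ≈ 9.80 kPa

Since PV^γ is constant along a reversible adiabat, P₂ = P₁ (V₁/V₂)^γ.
γ = 5/3 for a monatomic ideal gas.
P₂ = 268 × (1.95/14.2)^(5/3) = 9.796 kPa.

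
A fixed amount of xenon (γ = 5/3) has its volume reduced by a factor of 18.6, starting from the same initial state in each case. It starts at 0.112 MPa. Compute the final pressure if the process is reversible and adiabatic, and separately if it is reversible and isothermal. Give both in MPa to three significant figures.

adiabatic: 14.6 MPa; isothermal: 2.08 MPa

Isothermal: P₂ = P₁(V₁/V₂) = 0.112×18.6 = 2.083 MPa.
Adiabatic: P₂ = P₁(V₁/V₂)^γ = 0.112×18.6^(5/3) = 14.62 MPa.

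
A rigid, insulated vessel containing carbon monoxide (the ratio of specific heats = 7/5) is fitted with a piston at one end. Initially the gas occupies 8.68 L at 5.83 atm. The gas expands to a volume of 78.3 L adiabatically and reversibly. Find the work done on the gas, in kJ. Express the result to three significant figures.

P₂ = P₁(V₁/V₂)^γ = 5.83×(8.68/78.3)^(7/5) = 0.2681 atm.
For a reversible adiabat, W_by_gas = (P₁V₁ − P₂V₂)/(γ−1).
W_by = (590700×0.00868 − 27170×0.0783) / (2/5) = 7501 J.
W_on_gas = −W_by = -7501 J.

W ≈ -7.50 kJ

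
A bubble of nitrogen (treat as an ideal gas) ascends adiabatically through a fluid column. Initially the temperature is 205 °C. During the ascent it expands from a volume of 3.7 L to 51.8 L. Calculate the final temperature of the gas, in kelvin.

Adiabatic: T₁V₁^(γ−1) = T₂V₂^(γ−1) ⇒ T₂ = T₁ (V₁/V₂)^(γ−1).
For a diatomic ideal gas γ = 7/5, so γ−1 = 2/5.
T₁ = 205 °C = 478.1 K.
T₂ = 478.1 × (3.7/51.8)^(2/5) = 166.4 K.

T₂ ≈ 166 K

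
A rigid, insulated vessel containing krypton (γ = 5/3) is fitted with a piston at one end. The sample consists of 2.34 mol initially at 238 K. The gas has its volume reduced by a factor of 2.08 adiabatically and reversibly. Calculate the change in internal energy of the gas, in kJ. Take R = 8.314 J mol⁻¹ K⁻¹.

Adiabatic: T₁V₁^(γ−1) = T₂V₂^(γ−1) ⇒ T₂ = T₁ (V₁/V₂)^(γ−1).
T₂ = 238 × 2.08^(2/3) = 387.8 K.
Q = 0, so ΔU = W_on_gas = nCᵥΔT with Cᵥ = R/(γ−1) = 12.47 J/(mol·K).
ΔU = 2.34 × 12.47 × (387.8 − 238) = 4372 J.

ΔU ≈ 4.37 kJ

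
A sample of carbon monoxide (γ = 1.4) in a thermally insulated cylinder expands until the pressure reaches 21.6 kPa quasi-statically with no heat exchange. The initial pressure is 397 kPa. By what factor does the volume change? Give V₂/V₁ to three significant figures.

From PV^γ = const, V₂/V₁ = (P₁/P₂)^(1/γ).
V₂/V₁ = (397/21.6)^(0.714) = 8.

V₂/V₁ ≈ 8.00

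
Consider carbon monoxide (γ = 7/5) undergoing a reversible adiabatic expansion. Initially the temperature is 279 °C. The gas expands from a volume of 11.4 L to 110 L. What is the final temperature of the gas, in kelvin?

T₂ ≈ 223 K

Adiabatic: T₁V₁^(γ−1) = T₂V₂^(γ−1) ⇒ T₂ = T₁ (V₁/V₂)^(γ−1).
T₁ = 279 °C = 552.1 K.
T₂ = 552.1 × (11.4/110)^(2/5) = 223 K.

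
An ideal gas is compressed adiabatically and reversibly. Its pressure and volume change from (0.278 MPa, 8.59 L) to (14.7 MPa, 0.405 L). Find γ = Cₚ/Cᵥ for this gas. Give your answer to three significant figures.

γ ≈ 1.30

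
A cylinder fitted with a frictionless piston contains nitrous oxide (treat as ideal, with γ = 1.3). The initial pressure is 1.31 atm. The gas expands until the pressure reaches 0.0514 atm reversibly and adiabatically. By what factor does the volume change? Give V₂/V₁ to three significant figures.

V₂/V₁ ≈ 12.1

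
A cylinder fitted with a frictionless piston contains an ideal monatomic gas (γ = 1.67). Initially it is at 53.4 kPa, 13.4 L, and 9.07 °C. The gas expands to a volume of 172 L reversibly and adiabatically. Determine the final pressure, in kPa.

Since PV^γ is constant along a reversible adiabat, P₂ = P₁ (V₁/V₂)^γ.
P₂ = 53.4 × (13.4/172)^(1.67) = 0.7524 kPa.

P₂ ≈ 0.752 kPa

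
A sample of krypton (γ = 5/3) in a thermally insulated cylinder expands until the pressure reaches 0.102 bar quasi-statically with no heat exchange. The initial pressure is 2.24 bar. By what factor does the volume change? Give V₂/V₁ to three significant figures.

From PV^γ = const, V₂/V₁ = (P₁/P₂)^(1/γ).
V₂/V₁ = (2.24/0.102)^(3/5) = 6.382.

V₂/V₁ ≈ 6.38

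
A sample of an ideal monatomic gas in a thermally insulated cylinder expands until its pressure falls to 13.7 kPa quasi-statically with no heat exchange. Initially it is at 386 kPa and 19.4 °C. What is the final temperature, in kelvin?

T₂ ≈ 77.0 K

Adiabatic: T₂/T₁ = (P₂/P₁)^((γ−1)/γ).
For a monatomic ideal gas γ = 5/3, so (γ−1)/γ = 2/5.
T₁ = 19.4 °C = 292.5 K.
T₂ = 292.5 × (13.7/386)^(2/5) = 76.96 K.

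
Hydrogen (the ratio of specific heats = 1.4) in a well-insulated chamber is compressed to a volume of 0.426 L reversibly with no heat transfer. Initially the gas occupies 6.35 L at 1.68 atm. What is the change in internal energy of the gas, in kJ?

P₂ = P₁(V₁/V₂)^γ = 1.68×(6.35/0.426)^(1.4) = 73.79 atm.
For a reversible adiabat, W_by_gas = (P₁V₁ − P₂V₂)/(γ−1).
W_by = (170200×0.00635 − 7.477×10^6×0.000426) / (0.4) = -5261 J.
Q = 0 ⇒ ΔU = −W_by = 5261 J.

ΔU ≈ 5.26 kJ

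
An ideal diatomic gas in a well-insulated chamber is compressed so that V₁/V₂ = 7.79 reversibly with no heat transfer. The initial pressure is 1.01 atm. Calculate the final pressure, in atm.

Since PV^γ is constant along a reversible adiabat, P₂ = P₁ (V₁/V₂)^γ.
For a diatomic ideal gas γ = 7/5.
P₂ = 1.01 × 7.79^(7/5) = 17.88 atm.

P₂ ≈ 17.9 atm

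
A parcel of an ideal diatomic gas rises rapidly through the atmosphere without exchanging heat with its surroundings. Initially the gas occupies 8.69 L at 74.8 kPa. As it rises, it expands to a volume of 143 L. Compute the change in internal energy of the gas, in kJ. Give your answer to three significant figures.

γ = 7/5 for a diatomic ideal gas.
P₂ = P₁(V₁/V₂)^γ = 74.8×(8.69/143)^(7/5) = 1.483 kPa.
For a reversible adiabat, W_by_gas = (P₁V₁ − P₂V₂)/(γ−1).
W_by = (74800×0.00869 − 1483×0.143) / (2/5) = 1095 J.
Q = 0 ⇒ ΔU = −W_by = -1095 J.

ΔU ≈ -1.09 kJ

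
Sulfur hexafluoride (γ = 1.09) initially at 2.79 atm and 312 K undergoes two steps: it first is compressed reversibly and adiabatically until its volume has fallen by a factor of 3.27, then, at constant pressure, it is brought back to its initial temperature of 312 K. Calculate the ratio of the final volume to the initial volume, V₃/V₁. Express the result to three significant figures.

V₃/V₁ ≈ 0.275

Adiabatic step: V₂/V₁ = 0.3058; T₂ = T₁·3.27^(0.09) = 347.1 K.
Isobaric step: V₃/V₂ = T₃/T₂ = 312/347.1.
V₃/V₁ = (V₂/V₁)(V₃/V₂) = 0.3058 × (312/347.1) = 0.2749.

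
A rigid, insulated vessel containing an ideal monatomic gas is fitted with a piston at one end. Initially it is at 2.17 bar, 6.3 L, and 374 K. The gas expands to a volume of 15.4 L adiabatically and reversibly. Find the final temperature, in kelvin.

T₂ ≈ 206 K

Adiabatic: T₁V₁^(γ−1) = T₂V₂^(γ−1) ⇒ T₂ = T₁ (V₁/V₂)^(γ−1).
γ = 5/3 for a monatomic ideal gas.
T₂ = 374 × (6.3/15.4)^(2/3) = 206.1 K.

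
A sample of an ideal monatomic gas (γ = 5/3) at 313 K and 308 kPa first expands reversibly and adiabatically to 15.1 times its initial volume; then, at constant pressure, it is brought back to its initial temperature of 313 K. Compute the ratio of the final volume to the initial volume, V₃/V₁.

Adiabatic step: V₂/V₁ = 15.1; T₂ = T₁·(1/15.1)^(2/3) = 51.23 K.
Isobaric step: V₃/V₂ = T₃/T₂ = 313/51.23.
V₃/V₁ = (V₂/V₁)(V₃/V₂) = 15.1 × (313/51.23) = 92.25.

V₃/V₁ ≈ 92.2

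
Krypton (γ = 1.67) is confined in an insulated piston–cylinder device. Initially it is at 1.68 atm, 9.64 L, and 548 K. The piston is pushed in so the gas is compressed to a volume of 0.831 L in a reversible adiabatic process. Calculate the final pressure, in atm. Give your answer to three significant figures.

Since PV^γ is constant along a reversible adiabat, P₂ = P₁ (V₁/V₂)^γ.
P₂ = 1.68 × (9.64/0.831)^(1.67) = 100.7 atm.

P₂ ≈ 101 atm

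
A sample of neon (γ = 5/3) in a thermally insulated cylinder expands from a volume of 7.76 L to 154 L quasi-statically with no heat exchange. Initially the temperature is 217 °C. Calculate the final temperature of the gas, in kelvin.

T₂ ≈ 66.9 K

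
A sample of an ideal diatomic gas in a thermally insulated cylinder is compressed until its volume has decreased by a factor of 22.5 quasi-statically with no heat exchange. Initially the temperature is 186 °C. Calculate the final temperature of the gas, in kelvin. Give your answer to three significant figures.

For a reversible adiabat TV^(γ−1) is constant, so T₂ = T₁ (V₁/V₂)^(γ−1).
For a diatomic ideal gas γ = 7/5, so γ−1 = 2/5.
T₁ = 186 °C = 459.1 K.
T₂ = 459.1 × 22.5^(2/5) = 1595 K.

T₂ ≈ 1600 K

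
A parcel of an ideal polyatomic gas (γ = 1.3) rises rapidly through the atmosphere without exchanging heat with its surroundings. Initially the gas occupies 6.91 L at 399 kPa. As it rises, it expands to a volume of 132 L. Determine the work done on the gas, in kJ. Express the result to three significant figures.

W ≈ -5.40 kJ

P₂ = P₁(V₁/V₂)^γ = 399×(6.91/132)^(1.3) = 8.621 kPa.
For a reversible adiabat, W_by_gas = (P₁V₁ − P₂V₂)/(γ−1).
W_by = (399000×0.00691 − 8621×0.132) / (0.3) = 5397 J.
W_on_gas = −W_by = -5397 J.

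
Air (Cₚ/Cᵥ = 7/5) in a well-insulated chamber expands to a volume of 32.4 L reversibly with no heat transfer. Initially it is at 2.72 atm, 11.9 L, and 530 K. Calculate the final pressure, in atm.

P₂ ≈ 0.669 atm

Since PV^γ is constant along a reversible adiabat, P₂ = P₁ (V₁/V₂)^γ.
P₂ = 2.72 × (11.9/32.4)^(7/5) = 0.6692 atm.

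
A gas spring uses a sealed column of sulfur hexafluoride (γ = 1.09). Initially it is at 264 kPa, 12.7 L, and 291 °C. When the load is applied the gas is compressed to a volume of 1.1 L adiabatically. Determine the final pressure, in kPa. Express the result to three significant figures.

P₂ ≈ 3800 kPa

Adiabatic: P₁V₁^γ = P₂V₂^γ ⇒ P₂ = P₁ (V₁/V₂)^γ.
P₂ = 264 × (12.7/1.1)^(1.09) = 3799 kPa.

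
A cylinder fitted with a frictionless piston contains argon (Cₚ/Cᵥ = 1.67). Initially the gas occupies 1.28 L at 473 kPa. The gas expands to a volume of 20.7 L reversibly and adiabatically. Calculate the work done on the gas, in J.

W ≈ -764 J

P₂ = P₁(V₁/V₂)^γ = 473×(1.28/20.7)^(1.67) = 4.531 kPa.
For a reversible adiabat, W_by_gas = (P₁V₁ − P₂V₂)/(γ−1).
W_by = (473000×0.00128 − 4531×0.0207) / (0.67) = 763.6 J.
W_on_gas = −W_by = -763.6 J.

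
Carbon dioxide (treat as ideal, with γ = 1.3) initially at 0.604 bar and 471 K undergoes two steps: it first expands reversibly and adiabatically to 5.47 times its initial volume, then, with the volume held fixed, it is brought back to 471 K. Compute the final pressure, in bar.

P₃ ≈ 0.110 bar

Adiabatic step (PV^γ = const): P₂ = 0.604×(1/5.47)^(1.3) = 0.06632 bar; T₂ = 471×(1/5.47)^(0.3) = 282.9 K.
Isochoric: P₃ = P₂(T₃/T₂) = 0.06632 × (471/282.9) = 0.1104 bar.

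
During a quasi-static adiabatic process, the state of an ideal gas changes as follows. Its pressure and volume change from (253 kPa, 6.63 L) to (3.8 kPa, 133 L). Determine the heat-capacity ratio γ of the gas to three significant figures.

γ ≈ 1.40

PV^γ = const ⇒ γ = ln(P₂/P₁) / ln(V₁/V₂).
γ = ln(3.8/253) / ln(6.63/133) = 1.4.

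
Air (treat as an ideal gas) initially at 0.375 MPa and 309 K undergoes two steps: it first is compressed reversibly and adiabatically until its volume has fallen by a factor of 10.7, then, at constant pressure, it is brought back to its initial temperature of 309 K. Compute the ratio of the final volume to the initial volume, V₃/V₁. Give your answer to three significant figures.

For a diatomic ideal gas γ = 7/5.
Adiabatic step: V₂/V₁ = 0.09346; T₂ = T₁·10.7^(2/5) = 797.5 K.
Isobaric step: V₃/V₂ = T₃/T₂ = 309/797.5.
V₃/V₁ = (V₂/V₁)(V₃/V₂) = 0.09346 × (309/797.5) = 0.03621.

V₃/V₁ ≈ 0.0362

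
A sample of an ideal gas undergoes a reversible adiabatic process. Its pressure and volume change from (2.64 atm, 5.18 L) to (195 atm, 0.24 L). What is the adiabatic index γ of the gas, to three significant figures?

PV^γ = const ⇒ γ = ln(P₂/P₁) / ln(V₁/V₂).
γ = ln(195/2.64) / ln(5.18/0.24) = 1.4.

γ ≈ 1.40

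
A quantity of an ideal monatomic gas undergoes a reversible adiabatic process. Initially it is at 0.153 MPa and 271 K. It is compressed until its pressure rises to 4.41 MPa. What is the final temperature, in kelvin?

T₂ ≈ 1040 K

Along an adiabat T P^((1−γ)/γ) is constant, so T₂ = T₁ (P₂/P₁)^((γ−1)/γ).
For a monatomic ideal gas γ = 5/3, so (γ−1)/γ = 2/5.
T₂ = 271 × (4.41/0.153)^(2/5) = 1040 K.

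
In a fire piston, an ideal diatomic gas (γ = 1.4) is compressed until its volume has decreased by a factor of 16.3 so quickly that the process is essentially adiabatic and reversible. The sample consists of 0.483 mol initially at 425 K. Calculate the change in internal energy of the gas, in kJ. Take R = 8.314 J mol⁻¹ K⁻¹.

Adiabatic: T₁V₁^(γ−1) = T₂V₂^(γ−1) ⇒ T₂ = T₁ (V₁/V₂)^(γ−1).
T₂ = 425 × 16.3^(0.4) = 1298 K.
Q = 0, so ΔU = W_on_gas = nCᵥΔT with Cᵥ = R/(γ−1) = 20.79 J/(mol·K).
ΔU = 0.483 × 20.79 × (1298 − 425) = 8764 J.

ΔU ≈ 8.76 kJ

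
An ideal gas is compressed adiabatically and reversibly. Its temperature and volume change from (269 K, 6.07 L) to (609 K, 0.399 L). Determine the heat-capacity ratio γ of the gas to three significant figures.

γ ≈ 1.30

TV^(γ−1) = const ⇒ γ − 1 = ln(T₂/T₁) / ln(V₁/V₂).
γ = 1 + ln(609/269) / ln(6.07/0.399) = 1.3.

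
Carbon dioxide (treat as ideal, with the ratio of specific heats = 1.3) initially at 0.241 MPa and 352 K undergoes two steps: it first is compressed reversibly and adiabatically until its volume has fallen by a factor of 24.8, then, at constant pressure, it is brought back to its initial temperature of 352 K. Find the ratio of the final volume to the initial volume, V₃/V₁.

Adiabatic step: V₂/V₁ = 0.04032; T₂ = T₁·24.8^(0.3) = 922.3 K.
Isobaric step: V₃/V₂ = T₃/T₂ = 352/922.3.
V₃/V₁ = (V₂/V₁)(V₃/V₂) = 0.04032 × (352/922.3) = 0.01539.

V₃/V₁ ≈ 0.0154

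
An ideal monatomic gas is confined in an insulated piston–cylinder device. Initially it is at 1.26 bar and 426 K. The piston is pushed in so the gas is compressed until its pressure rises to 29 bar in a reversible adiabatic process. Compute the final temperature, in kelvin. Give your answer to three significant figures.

Adiabatic: T₂/T₁ = (P₂/P₁)^((γ−1)/γ).
For a monatomic ideal gas γ = 5/3, so (γ−1)/γ = 2/5.
T₂ = 426 × (29/1.26)^(2/5) = 1494 K.

T₂ ≈ 1490 K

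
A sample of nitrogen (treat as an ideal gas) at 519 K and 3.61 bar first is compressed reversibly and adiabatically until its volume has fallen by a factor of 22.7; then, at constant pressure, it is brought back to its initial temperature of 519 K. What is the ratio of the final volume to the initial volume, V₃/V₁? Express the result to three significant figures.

V₃/V₁ ≈ 0.0126

For a diatomic ideal gas γ = 7/5.
Adiabatic step: V₂/V₁ = 0.04405; T₂ = T₁·22.7^(2/5) = 1810 K.
Isobaric step: V₃/V₂ = T₃/T₂ = 519/1810.
V₃/V₁ = (V₂/V₁)(V₃/V₂) = 0.04405 × (519/1810) = 0.01263.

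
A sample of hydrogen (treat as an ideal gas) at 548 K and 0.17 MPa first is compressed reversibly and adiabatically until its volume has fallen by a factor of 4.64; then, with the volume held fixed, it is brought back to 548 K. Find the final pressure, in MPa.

For a diatomic ideal gas γ = 7/5.
Adiabatic step (PV^γ = const): P₂ = 0.17×4.64^(7/5) = 1.457 MPa; T₂ = 548×4.64^(2/5) = 1012 K.
Isochoric: P₃ = P₂(T₃/T₂) = 1.457 × (548/1012) = 0.7888 MPa.

P₃ ≈ 0.789 MPa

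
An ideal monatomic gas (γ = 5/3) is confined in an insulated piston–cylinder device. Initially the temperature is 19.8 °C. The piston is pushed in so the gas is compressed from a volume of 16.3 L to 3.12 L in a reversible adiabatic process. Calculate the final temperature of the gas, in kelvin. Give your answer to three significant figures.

For a reversible adiabat TV^(γ−1) is constant, so T₂ = T₁ (V₁/V₂)^(γ−1).
T₁ = 19.8 °C = 292.9 K.
T₂ = 292.9 × (16.3/3.12)^(2/3) = 882 K.

T₂ ≈ 882 K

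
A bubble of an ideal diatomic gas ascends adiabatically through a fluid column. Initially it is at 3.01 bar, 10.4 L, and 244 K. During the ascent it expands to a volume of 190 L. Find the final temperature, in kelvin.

T₂ ≈ 76.3 K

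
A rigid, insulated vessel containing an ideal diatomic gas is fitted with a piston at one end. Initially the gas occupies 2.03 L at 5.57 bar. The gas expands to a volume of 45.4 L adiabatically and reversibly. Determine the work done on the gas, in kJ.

W ≈ -2.01 kJ

γ = 7/5 for a diatomic ideal gas.
P₂ = P₁(V₁/V₂)^γ = 5.57×(2.03/45.4)^(7/5) = 0.07186 bar.
For a reversible adiabat, W_by_gas = (P₁V₁ − P₂V₂)/(γ−1).
W_by = (557000×0.00203 − 7186×0.0454) / (2/5) = 2011 J.
W_on_gas = −W_by = -2011 J.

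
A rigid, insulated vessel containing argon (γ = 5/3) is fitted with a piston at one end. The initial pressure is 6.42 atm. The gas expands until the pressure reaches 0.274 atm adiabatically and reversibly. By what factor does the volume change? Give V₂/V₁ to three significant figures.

From PV^γ = const, V₂/V₁ = (P₁/P₂)^(1/γ).
V₂/V₁ = (6.42/0.274)^(3/5) = 6.635.

V₂/V₁ ≈ 6.64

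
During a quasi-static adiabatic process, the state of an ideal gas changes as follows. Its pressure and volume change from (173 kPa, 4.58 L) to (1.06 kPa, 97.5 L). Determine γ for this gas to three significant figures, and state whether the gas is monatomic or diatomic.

γ ≈ 1.67; monatomic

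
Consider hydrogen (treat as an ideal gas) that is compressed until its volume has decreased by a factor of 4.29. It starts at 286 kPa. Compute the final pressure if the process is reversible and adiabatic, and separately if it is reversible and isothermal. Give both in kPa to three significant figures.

For a diatomic ideal gas γ = 7/5.
Isothermal: P₂ = P₁(V₁/V₂) = 286×4.29 = 1227 kPa.
Adiabatic: P₂ = P₁(V₁/V₂)^γ = 286×4.29^(7/5) = 2197 kPa.

adiabatic: 2200 kPa; isothermal: 1230 kPa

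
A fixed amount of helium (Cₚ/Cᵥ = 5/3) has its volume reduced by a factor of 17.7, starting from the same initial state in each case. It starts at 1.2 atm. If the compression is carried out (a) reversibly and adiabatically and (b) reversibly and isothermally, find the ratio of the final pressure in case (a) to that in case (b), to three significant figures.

P_adiabatic / P_isothermal ≈ 6.79

Isothermal: P_b = P₁(V₁/V₂) = 1.2×17.7.
Adiabatic: P_a = P₁(V₁/V₂)^γ = 1.2×17.7^(5/3).
P_a/P_b = (V₁/V₂)^(γ−1) = 17.7^(2/3) = 6.792.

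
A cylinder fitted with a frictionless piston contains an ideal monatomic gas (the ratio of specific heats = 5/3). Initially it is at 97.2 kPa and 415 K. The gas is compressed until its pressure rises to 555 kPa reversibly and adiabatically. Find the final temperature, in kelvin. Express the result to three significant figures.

T₂ ≈ 833 K

Adiabatic: T₂/T₁ = (P₂/P₁)^((γ−1)/γ).
T₂ = 415 × (555/97.2)^(2/5) = 833.1 K.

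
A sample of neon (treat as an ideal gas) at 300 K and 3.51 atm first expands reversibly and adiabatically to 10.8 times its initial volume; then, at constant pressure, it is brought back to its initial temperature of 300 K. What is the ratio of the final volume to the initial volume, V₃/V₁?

V₃/V₁ ≈ 52.8

For a monatomic ideal gas γ = 5/3.
Adiabatic step: V₂/V₁ = 10.8; T₂ = T₁·(1/10.8)^(2/3) = 61.4 K.
Isobaric step: V₃/V₂ = T₃/T₂ = 300/61.4.
V₃/V₁ = (V₂/V₁)(V₃/V₂) = 10.8 × (300/61.4) = 52.77.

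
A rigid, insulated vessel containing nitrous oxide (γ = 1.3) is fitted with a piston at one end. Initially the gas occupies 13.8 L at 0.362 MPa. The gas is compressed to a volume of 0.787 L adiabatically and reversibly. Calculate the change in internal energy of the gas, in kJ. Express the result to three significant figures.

P₂ = P₁(V₁/V₂)^γ = 0.362×(13.8/0.787)^(1.3) = 14.99 MPa.
For a reversible adiabat, W_by_gas = (P₁V₁ − P₂V₂)/(γ−1).
W_by = (362000×0.0138 − 1.499×10^7×0.000787) / (0.3) = -22670 J.
Q = 0 ⇒ ΔU = −W_by = 22670 J.

ΔU ≈ 22.7 kJ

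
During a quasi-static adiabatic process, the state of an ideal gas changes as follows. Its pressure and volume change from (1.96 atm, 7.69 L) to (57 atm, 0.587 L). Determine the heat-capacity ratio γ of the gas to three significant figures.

γ ≈ 1.31

PV^γ = const ⇒ γ = ln(P₂/P₁) / ln(V₁/V₂).
γ = ln(57/1.96) / ln(7.69/0.587) = 1.31.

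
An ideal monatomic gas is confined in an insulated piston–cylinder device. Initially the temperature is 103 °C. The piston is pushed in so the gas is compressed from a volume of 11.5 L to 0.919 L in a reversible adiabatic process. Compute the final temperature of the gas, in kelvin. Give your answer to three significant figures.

T₂ ≈ 2030 K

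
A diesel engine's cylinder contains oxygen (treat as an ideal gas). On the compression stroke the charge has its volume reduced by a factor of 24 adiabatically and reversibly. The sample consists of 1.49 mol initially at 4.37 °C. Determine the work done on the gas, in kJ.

Adiabatic: T₁V₁^(γ−1) = T₂V₂^(γ−1) ⇒ T₂ = T₁ (V₁/V₂)^(γ−1).
γ = 7/5 for a diatomic ideal gas, so γ−1 = 2/5.
T₁ = 4.37 °C = 277.5 K.
T₂ = 277.5 × 24^(2/5) = 989.4 K.
Q = 0, so ΔU = W_on_gas = nCᵥΔT with Cᵥ = R/(γ−1) = 20.79 J/(mol·K).
ΔU = 1.49 × 20.79 × (989.4 − 277.5) = 22050 J.

W ≈ 22.0 kJ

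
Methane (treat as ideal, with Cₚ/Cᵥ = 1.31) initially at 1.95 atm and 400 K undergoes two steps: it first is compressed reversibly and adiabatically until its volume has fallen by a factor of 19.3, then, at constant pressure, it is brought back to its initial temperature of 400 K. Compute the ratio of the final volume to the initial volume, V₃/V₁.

V₃/V₁ ≈ 0.0207

Adiabatic step: V₂/V₁ = 0.05181; T₂ = T₁·19.3^(0.31) = 1001 K.
Isobaric step: V₃/V₂ = T₃/T₂ = 400/1001.
V₃/V₁ = (V₂/V₁)(V₃/V₂) = 0.05181 × (400/1001) = 0.0207.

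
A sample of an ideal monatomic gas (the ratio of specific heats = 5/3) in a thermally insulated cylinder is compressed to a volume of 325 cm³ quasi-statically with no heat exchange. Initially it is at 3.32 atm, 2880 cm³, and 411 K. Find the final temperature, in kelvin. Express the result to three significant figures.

T₂ ≈ 1760 K

Adiabatic: T₁V₁^(γ−1) = T₂V₂^(γ−1) ⇒ T₂ = T₁ (V₁/V₂)^(γ−1).
T₂ = 411 × (2880/325)^(2/3) = 1760 K.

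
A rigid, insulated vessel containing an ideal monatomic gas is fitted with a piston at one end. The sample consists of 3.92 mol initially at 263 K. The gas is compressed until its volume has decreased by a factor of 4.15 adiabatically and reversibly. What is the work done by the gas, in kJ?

W ≈ -20.3 kJ

For a reversible adiabat TV^(γ−1) is constant, so T₂ = T₁ (V₁/V₂)^(γ−1).
γ = 5/3 for a monatomic ideal gas, so γ−1 = 2/3.
T₂ = 263 × 4.15^(2/3) = 679.2 K.
Q = 0, so ΔU = W_on_gas = nCᵥΔT with Cᵥ = R/(γ−1) = 12.47 J/(mol·K).
ΔU = 3.92 × 12.47 × (679.2 − 263) = 20350 J.
Work done by the gas = −ΔU = -20350 J.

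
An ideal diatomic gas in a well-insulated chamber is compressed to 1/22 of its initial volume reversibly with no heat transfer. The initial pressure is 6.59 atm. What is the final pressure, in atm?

P₂ ≈ 499 atm

Adiabatic: P₁V₁^γ = P₂V₂^γ ⇒ P₂ = P₁ (V₁/V₂)^γ.
For a diatomic ideal gas γ = 7/5.
P₂ = 6.59 × 22^(7/5) = 499.2 atm.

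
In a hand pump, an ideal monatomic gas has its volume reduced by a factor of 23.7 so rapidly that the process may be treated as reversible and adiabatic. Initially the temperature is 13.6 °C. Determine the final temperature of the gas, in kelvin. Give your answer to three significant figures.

T₂ ≈ 2370 K

For a reversible adiabat TV^(γ−1) is constant, so T₂ = T₁ (V₁/V₂)^(γ−1).
For a monatomic ideal gas γ = 5/3, so γ−1 = 2/3.
T₁ = 13.6 °C = 286.8 K.
T₂ = 286.8 × 23.7^(2/3) = 2366 K.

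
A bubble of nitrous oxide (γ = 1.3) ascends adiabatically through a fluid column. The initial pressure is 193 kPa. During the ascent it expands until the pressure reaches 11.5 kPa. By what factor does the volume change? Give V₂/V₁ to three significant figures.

From PV^γ = const, V₂/V₁ = (P₁/P₂)^(1/γ).
V₂/V₁ = (193/11.5)^(0.769) = 8.754.

V₂/V₁ ≈ 8.75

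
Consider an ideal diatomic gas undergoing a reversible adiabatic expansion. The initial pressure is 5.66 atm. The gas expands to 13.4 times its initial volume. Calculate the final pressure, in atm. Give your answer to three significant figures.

P₂ ≈ 0.150 atm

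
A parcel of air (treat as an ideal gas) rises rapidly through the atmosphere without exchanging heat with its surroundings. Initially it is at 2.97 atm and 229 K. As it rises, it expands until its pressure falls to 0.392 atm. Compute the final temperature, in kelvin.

T₂ ≈ 128 K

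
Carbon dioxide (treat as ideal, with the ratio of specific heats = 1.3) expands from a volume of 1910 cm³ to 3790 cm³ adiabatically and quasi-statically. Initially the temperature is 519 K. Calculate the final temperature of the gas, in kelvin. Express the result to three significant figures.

For a reversible adiabat TV^(γ−1) is constant, so T₂ = T₁ (V₁/V₂)^(γ−1).
T₂ = 519 × (1910/3790)^(0.3) = 422.6 K.

T₂ ≈ 423 K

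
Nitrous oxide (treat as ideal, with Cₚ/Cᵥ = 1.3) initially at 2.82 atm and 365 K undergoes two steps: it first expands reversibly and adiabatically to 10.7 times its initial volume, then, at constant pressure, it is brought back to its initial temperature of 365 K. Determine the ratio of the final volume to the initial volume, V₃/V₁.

V₃/V₁ ≈ 21.8

Adiabatic step: V₂/V₁ = 10.7; T₂ = T₁·(1/10.7)^(0.3) = 179.3 K.
Isobaric step: V₃/V₂ = T₃/T₂ = 365/179.3.
V₃/V₁ = (V₂/V₁)(V₃/V₂) = 10.7 × (365/179.3) = 21.79.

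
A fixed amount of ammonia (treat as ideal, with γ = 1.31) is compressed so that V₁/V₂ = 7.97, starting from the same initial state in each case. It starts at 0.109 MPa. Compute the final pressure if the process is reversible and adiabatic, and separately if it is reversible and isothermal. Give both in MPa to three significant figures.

adiabatic: 1.65 MPa; isothermal: 0.869 MPa

Isothermal: P₂ = P₁(V₁/V₂) = 0.109×7.97 = 0.8687 MPa.
Adiabatic: P₂ = P₁(V₁/V₂)^γ = 0.109×7.97^(1.31) = 1.653 MPa.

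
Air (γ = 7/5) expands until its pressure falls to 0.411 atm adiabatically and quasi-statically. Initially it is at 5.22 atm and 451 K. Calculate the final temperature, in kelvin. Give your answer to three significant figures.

Adiabatic: T₂/T₁ = (P₂/P₁)^((γ−1)/γ).
T₂ = 451 × (0.411/5.22)^(2/7) = 218.2 K.

T₂ ≈ 218 K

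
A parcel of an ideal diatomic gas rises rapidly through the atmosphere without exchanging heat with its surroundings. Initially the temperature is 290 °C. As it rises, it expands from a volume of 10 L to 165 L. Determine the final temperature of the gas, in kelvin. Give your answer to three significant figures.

T₂ ≈ 183 K

Adiabatic: T₁V₁^(γ−1) = T₂V₂^(γ−1) ⇒ T₂ = T₁ (V₁/V₂)^(γ−1).
For a diatomic ideal gas γ = 7/5, so γ−1 = 2/5.
T₁ = 290 °C = 563.1 K.
T₂ = 563.1 × (10/165)^(2/5) = 183.5 K.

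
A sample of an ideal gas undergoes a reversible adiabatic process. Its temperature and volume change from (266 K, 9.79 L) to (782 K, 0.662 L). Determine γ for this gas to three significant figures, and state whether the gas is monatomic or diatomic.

TV^(γ−1) = const ⇒ γ − 1 = ln(T₂/T₁) / ln(V₁/V₂).
γ = 1 + ln(782/266) / ln(9.79/0.662) = 1.4.
γ ≈ 1.40 is close to 7/5, so the gas is diatomic.

γ ≈ 1.40; diatomic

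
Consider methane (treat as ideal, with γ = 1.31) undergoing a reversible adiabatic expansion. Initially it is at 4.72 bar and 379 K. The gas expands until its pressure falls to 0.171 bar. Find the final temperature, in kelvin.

Along an adiabat T P^((1−γ)/γ) is constant, so T₂ = T₁ (P₂/P₁)^((γ−1)/γ).
T₂ = 379 × (0.171/4.72)^(0.237) = 172.8 K.

T₂ ≈ 173 K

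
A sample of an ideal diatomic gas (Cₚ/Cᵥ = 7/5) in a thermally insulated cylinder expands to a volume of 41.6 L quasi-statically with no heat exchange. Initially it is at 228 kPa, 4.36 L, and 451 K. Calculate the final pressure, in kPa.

Adiabatic: P₁V₁^γ = P₂V₂^γ ⇒ P₂ = P₁ (V₁/V₂)^γ.
P₂ = 228 × (4.36/41.6)^(7/5) = 9.694 kPa.

P₂ ≈ 9.69 kPa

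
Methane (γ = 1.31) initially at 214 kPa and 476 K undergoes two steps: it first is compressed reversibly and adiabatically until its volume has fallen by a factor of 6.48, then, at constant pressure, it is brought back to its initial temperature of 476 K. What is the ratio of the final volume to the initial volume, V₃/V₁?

Adiabatic step: V₂/V₁ = 0.1543; T₂ = T₁·6.48^(0.31) = 849.6 K.
Isobaric step: V₃/V₂ = T₃/T₂ = 476/849.6.
V₃/V₁ = (V₂/V₁)(V₃/V₂) = 0.1543 × (476/849.6) = 0.08646.

V₃/V₁ ≈ 0.0865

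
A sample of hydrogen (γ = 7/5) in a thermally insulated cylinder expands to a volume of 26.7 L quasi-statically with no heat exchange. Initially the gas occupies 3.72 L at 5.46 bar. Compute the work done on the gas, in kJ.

W ≈ -2.77 kJ

P₂ = P₁(V₁/V₂)^γ = 5.46×(3.72/26.7)^(7/5) = 0.3458 bar.
For a reversible adiabat, W_by_gas = (P₁V₁ − P₂V₂)/(γ−1).
W_by = (546000×0.00372 − 34580×0.0267) / (2/5) = 2770 J.
W_on_gas = −W_by = -2770 J.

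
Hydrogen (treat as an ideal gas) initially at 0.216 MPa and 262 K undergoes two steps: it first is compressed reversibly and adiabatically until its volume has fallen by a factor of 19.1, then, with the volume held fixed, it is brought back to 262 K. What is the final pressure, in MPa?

For a diatomic ideal gas γ = 7/5.
Adiabatic step (PV^γ = const): P₂ = 0.216×19.1^(7/5) = 13.42 MPa; T₂ = 262×19.1^(2/5) = 852.5 K.
Isochoric: P₃ = P₂(T₃/T₂) = 13.42 × (262/852.5) = 4.126 MPa.

P₃ ≈ 4.13 MPa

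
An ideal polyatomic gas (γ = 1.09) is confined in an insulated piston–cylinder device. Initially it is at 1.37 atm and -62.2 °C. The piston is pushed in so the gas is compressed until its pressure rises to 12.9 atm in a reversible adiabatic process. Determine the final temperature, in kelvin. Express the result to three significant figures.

T₂ ≈ 254 K

Adiabatic: T₂/T₁ = (P₂/P₁)^((γ−1)/γ).
T₁ = -62.2 °C = 210.9 K.
T₂ = 210.9 × (12.9/1.37)^(0.0826) = 253.9 K.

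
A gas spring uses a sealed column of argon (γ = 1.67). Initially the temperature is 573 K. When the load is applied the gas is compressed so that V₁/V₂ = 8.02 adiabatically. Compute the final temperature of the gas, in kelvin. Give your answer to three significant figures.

T₂ ≈ 2310 K

Adiabatic: T₁V₁^(γ−1) = T₂V₂^(γ−1) ⇒ T₂ = T₁ (V₁/V₂)^(γ−1).
T₂ = 573 × 8.02^(0.67) = 2312 K.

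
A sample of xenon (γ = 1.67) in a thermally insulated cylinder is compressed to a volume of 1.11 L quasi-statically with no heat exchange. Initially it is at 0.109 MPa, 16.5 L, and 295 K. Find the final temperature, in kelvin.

T₂ ≈ 1800 K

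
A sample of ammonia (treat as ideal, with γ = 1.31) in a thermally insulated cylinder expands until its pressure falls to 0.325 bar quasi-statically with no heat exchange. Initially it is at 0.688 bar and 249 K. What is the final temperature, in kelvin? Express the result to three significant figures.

Along an adiabat T P^((1−γ)/γ) is constant, so T₂ = T₁ (P₂/P₁)^((γ−1)/γ).
T₂ = 249 × (0.325/0.688)^(0.237) = 208.5 K.

T₂ ≈ 209 K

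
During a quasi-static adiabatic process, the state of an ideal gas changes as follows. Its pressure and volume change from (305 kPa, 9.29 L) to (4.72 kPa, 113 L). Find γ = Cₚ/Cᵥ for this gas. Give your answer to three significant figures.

γ ≈ 1.67

PV^γ = const ⇒ γ = ln(P₂/P₁) / ln(V₁/V₂).
γ = ln(4.72/305) / ln(9.29/113) = 1.668.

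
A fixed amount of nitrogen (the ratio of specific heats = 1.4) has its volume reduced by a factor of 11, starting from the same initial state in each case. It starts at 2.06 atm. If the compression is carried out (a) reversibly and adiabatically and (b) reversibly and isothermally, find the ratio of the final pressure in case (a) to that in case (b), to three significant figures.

P_adiabatic / P_isothermal ≈ 2.61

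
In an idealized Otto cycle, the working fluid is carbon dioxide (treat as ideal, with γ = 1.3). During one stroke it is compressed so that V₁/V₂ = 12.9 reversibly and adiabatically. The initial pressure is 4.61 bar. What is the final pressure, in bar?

P₂ ≈ 128 bar

Since PV^γ is constant along a reversible adiabat, P₂ = P₁ (V₁/V₂)^γ.
P₂ = 4.61 × 12.9^(1.3) = 128.1 bar.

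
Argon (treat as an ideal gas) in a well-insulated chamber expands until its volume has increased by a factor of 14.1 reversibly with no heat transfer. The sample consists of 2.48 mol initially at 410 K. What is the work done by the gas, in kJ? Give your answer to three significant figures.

W ≈ 10.5 kJ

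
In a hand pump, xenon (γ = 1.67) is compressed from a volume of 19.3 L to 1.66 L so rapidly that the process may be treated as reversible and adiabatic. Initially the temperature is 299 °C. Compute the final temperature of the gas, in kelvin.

Adiabatic: T₁V₁^(γ−1) = T₂V₂^(γ−1) ⇒ T₂ = T₁ (V₁/V₂)^(γ−1).
T₁ = 299 °C = 572.1 K.
T₂ = 572.1 × (19.3/1.66)^(0.67) = 2960 K.

T₂ ≈ 2960 K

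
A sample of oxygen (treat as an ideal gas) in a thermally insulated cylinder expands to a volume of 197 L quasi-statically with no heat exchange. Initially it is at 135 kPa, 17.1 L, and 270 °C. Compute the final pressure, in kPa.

P₂ ≈ 4.41 kPa

Adiabatic: P₁V₁^γ = P₂V₂^γ ⇒ P₂ = P₁ (V₁/V₂)^γ.
γ = 7/5 for a diatomic ideal gas.
P₂ = 135 × (17.1/197)^(7/5) = 4.408 kPa.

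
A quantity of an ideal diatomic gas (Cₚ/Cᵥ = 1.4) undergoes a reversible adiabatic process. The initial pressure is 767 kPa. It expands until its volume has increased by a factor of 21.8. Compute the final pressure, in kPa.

Adiabatic: P₁V₁^γ = P₂V₂^γ ⇒ P₂ = P₁ (V₁/V₂)^γ.
P₂ = 767 × (1/21.8)^(1.4) = 10.26 kPa.

P₂ ≈ 10.3 kPa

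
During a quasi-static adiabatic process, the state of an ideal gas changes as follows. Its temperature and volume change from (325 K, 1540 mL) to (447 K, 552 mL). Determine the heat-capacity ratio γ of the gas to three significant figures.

TV^(γ−1) = const ⇒ γ − 1 = ln(T₂/T₁) / ln(V₁/V₂).
γ = 1 + ln(447/325) / ln(1540/552) = 1.311.

γ ≈ 1.31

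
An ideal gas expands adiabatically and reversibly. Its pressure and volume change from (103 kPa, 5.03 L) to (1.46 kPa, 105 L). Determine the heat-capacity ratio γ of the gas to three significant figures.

γ ≈ 1.40

PV^γ = const ⇒ γ = ln(P₂/P₁) / ln(V₁/V₂).
γ = ln(1.46/103) / ln(5.03/105) = 1.401.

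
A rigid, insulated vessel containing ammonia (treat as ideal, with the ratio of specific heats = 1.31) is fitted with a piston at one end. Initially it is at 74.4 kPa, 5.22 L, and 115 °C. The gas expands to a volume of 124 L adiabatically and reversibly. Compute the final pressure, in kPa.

Since PV^γ is constant along a reversible adiabat, P₂ = P₁ (V₁/V₂)^γ.
P₂ = 74.4 × (5.22/124)^(1.31) = 1.173 kPa.

P₂ ≈ 1.17 kPa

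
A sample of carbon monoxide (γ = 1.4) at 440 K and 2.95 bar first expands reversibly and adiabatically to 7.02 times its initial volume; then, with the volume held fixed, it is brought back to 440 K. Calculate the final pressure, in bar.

Adiabatic step (PV^γ = const): P₂ = 2.95×(1/7.02)^(1.4) = 0.1927 bar; T₂ = 440×(1/7.02)^(0.4) = 201.8 K.
Isochoric: P₃ = P₂(T₃/T₂) = 0.1927 × (440/201.8) = 0.4202 bar.

P₃ ≈ 0.420 bar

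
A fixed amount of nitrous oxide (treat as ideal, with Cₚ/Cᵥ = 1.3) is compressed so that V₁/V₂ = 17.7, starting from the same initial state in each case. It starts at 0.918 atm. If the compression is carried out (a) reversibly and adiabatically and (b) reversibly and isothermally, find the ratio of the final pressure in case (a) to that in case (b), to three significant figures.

P_adiabatic / P_isothermal ≈ 2.37

Isothermal: P_b = P₁(V₁/V₂) = 0.918×17.7.
Adiabatic: P_a = P₁(V₁/V₂)^γ = 0.918×17.7^(1.3).
P_a/P_b = (V₁/V₂)^(γ−1) = 17.7^(0.3) = 2.368.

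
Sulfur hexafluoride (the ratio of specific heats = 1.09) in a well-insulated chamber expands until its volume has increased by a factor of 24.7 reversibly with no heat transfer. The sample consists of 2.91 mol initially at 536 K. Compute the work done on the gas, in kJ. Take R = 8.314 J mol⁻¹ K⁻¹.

W ≈ -36.1 kJ

Adiabatic: T₁V₁^(γ−1) = T₂V₂^(γ−1) ⇒ T₂ = T₁ (V₁/V₂)^(γ−1).
T₂ = 536 × (1/24.7)^(0.09) = 401.6 K.
Q = 0, so ΔU = W_on_gas = nCᵥΔT with Cᵥ = R/(γ−1) = 92.38 J/(mol·K).
ΔU = 2.91 × 92.38 × (401.6 − 536) = -36120 J.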